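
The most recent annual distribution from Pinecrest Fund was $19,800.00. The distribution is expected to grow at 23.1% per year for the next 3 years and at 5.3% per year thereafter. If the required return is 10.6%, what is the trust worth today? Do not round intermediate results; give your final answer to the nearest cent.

$616275.49

D_1 = 24373.80000
D_2 = 30004.14780
D_3 = 36935.10594
Terminal value at year 3: TV = D_3×(1+g_2)/(r−g_2) = 38892.66656/0.053 = 733823.89730
P_0 = D_1/(1+r)^1 + D_2/(1+r)^2 + D_3/(1+r)^3 + TV/(1+r)^3
    = 22037.79385 + 24528.50292 + 27300.71166 + 542408.47884 = 616275.48728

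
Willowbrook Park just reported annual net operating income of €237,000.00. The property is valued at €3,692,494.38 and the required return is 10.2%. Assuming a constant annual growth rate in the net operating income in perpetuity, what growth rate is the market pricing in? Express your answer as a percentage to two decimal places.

P = D₀(1+g)/(r−g) ⇒ P(r−g) = D₀(1+g) ⇒ g(P+D₀) = P·r − D₀
g = (P·r − D₀)/(P + D₀) = (€3,692,494.38×0.102 − €237,000.00) / (€3,692,494.38 + €237,000.00) = 0.035535

3.55%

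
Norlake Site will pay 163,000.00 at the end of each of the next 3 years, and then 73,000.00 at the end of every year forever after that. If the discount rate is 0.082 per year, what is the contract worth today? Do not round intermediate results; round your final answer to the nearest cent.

PV of 3-year annuity: 163,000.00 × [1 − (1+0.082)^−3] / 0.082 = 418555.48369
Perpetuity value at year 3: 73,000.00 / 0.082 = 890243.90244
PV of perpetuity: 890243.90244 / (1+0.082)^3 = 702792.67355
Total PV = 418555.48369 + 702792.67355 = 1121348.15724

1121348.16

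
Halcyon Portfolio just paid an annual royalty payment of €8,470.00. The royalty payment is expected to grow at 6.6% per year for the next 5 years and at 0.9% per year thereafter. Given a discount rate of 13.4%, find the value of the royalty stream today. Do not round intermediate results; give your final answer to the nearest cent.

D_1 = 9029.02000
D_2 = 9624.93532
D_3 = 10260.18105
D_4 = 10937.35300
D_5 = 11659.21830
Terminal value at year 5: TV = D_5×(1+g_2)/(r−g_2) = 11764.15126/0.125 = 94113.21011
P_0 = D_1/(1+r)^1 + D_2/(1+r)^2 + D_3/(1+r)^3 + D_4/(1+r)^4 + D_5/(1+r)^5 + TV/(1+r)^5
    = 7962.09877 + 7484.65369 + 7035.83848 + 6613.93635 + 6217.33346 + 50186.31570 = 85500.17644

€85500.18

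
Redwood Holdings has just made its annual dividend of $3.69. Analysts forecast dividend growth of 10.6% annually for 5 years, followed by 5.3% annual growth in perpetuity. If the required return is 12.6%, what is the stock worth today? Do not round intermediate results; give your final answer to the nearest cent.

$66.15

D_1 = 4.08114
D_2 = 4.51374
D_3 = 4.99220
D_4 = 5.52137
D_5 = 6.10664
Terminal value at year 5: TV = D_5×(1+g_2)/(r−g_2) = 6.43029/0.073 = 88.08613
P_0 = D_1/(1+r)^1 + D_2/(1+r)^2 + D_3/(1+r)^3 + D_4/(1+r)^4 + D_5/(1+r)^5 + TV/(1+r)^5
    = 3.62446 + 3.56008 + 3.49685 + 3.43474 + 3.37373 + 48.66487 = 66.15472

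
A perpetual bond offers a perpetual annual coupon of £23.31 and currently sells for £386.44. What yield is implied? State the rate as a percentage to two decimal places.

6.03%

P = C/r ⇒ r = C/P = £23.31/£386.44 = 0.060320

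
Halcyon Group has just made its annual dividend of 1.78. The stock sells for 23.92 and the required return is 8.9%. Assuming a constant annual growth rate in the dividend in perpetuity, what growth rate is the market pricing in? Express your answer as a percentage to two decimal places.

1.36%

P = D₀(1+g)/(r−g) ⇒ P(r−g) = D₀(1+g) ⇒ g(P+D₀) = P·r − D₀
g = (P·r − D₀)/(P + D₀) = (23.92×0.089 − 1.78) / (23.92 + 1.78) = 0.013575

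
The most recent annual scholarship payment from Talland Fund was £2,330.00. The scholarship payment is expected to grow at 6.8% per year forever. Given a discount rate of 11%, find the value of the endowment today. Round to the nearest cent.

D₁ = D₀ × (1 + g) = £2,330.00 × 1.068 = £2,488.4400
Growing perpetuity: P = D₁ / (r − g) = £2,488.4400 / (0.11 − 0.068) = £59,248.57

£59248.57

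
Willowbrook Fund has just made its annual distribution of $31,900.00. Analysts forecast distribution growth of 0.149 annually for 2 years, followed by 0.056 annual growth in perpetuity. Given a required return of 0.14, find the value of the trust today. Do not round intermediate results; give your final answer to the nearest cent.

D_1 = 36653.10000
D_2 = 42114.41190
Terminal value at year 2: TV = D_2×(1+g_2)/(r−g_2) = 44472.81897/0.084 = 529438.32103
P_0 = D_1/(1+r)^1 + D_2/(1+r)^2 + TV/(1+r)^2
    = 32151.84211 + 32405.67244 + 407385.59636 = 471943.11090

$471943.11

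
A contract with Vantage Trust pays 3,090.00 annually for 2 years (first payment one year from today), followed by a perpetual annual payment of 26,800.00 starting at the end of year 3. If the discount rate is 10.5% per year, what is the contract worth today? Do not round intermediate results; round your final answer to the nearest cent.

214362.97

PV of 2-year annuity: 3,090.00 × [1 − (1+0.105)^−2] / 0.105 = 5327.04081
Perpetuity value at year 2: 26,800.00 / 0.105 = 255238.09524
PV of perpetuity: 255238.09524 / (1+0.105)^2 = 209035.92903
Total PV = 5327.04081 + 209035.92903 = 214362.96983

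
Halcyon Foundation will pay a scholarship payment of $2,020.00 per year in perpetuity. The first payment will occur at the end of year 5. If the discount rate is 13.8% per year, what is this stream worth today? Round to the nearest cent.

$8727.77

Value at end of year 4: C / r = $2,020.00 / 0.138 = $14,637.6812
Discount to today: PV = $14,637.6812 / (1 + 0.138)^4 = $14,637.6812 / 1.677139 = $8,727.77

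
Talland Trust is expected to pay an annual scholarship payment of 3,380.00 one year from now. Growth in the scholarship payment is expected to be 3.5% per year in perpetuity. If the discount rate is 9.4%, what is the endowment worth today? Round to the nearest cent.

Growing perpetuity: P = D₁ / (r − g) = 3,380.0000 / (0.094 − 0.035) = 57,288.14

57288.14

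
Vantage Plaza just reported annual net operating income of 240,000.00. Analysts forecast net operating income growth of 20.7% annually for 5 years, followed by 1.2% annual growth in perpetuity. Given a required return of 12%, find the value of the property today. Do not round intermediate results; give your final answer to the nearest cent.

D_1 = 289680.00000
D_2 = 349643.76000
D_3 = 422020.01832
D_4 = 509378.16211
D_5 = 614819.44167
Terminal value at year 5: TV = D_5×(1+g_2)/(r−g_2) = 622197.27497/0.108 = 5761085.87935
P_0 = D_1/(1+r)^1 + D_2/(1+r)^2 + D_3/(1+r)^3 + D_4/(1+r)^4 + D_5/(1+r)^5 + TV/(1+r)^5
    = 258642.85714 + 278733.86480 + 300385.51322 + 323719.03077 + 348865.06262 + 3268994.84604 = 4779341.17459

4779341.17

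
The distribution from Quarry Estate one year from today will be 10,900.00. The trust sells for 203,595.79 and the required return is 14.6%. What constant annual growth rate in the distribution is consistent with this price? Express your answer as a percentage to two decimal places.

P = D₁/(r−g) ⇒ g = r − D₁/P = 0.146 − 10,900.00/203,595.79 = 0.092463

9.25%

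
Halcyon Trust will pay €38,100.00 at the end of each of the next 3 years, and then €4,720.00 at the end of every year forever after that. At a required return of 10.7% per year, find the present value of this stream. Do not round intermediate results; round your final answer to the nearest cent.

PV of 3-year annuity: €38,100.00 × [1 − (1+0.107)^−3] / 0.107 = 93593.48628
Perpetuity value at year 3: €4,720.00 / 0.107 = 44112.14953
PV of perpetuity: 44112.14953 / (1+0.107)^3 = 32517.36593
Total PV = 93593.48628 + 32517.36593 = 126110.85221

€126110.85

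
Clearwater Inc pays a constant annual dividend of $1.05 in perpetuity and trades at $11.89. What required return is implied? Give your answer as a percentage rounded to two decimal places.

P = C/r ⇒ r = C/P = $1.05/$11.89 = 0.088310

8.83%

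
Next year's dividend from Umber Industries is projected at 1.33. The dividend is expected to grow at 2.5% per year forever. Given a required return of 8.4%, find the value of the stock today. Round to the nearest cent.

Growing perpetuity: P = D₁ / (r − g) = 1.3300 / (0.084 − 0.025) = 22.54

22.54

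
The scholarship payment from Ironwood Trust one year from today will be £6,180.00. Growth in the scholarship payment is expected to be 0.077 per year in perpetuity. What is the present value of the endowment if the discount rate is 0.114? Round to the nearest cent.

Growing perpetuity: P = D₁ / (r − g) = £6,180.0000 / (0.114 − 0.077) = £167,027.03

£167027.03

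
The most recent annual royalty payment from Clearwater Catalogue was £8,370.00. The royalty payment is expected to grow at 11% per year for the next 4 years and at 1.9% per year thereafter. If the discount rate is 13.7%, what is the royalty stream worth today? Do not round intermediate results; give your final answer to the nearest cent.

£97194.02

D_1 = 9290.70000
D_2 = 10312.67700
D_3 = 11447.07147
D_4 = 12706.24933
Terminal value at year 4: TV = D_4×(1+g_2)/(r−g_2) = 12947.66807/0.118 = 109726.00058
P_0 = D_1/(1+r)^1 + D_2/(1+r)^2 + D_3/(1+r)^3 + D_4/(1+r)^4 + TV/(1+r)^4
    = 8171.24011 + 7977.20010 + 7787.76791 + 7602.83411 + 65654.98268 = 97194.02491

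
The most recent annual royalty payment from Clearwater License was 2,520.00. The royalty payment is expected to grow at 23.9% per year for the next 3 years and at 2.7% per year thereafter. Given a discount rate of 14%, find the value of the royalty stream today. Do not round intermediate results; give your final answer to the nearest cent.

D_1 = 3122.28000
D_2 = 3868.50492
D_3 = 4793.07760
Terminal value at year 3: TV = D_3×(1+g_2)/(r−g_2) = 4922.49069/0.113 = 43561.86452
P_0 = D_1/(1+r)^1 + D_2/(1+r)^2 + D_3/(1+r)^3 + TV/(1+r)^3
    = 2738.84211 + 2976.68892 + 3235.19085 + 29403.01774 = 38353.73962

38353.74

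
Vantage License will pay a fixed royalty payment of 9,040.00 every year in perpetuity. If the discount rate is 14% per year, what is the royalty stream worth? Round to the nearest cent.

Level perpetuity: PV = C / r = 9,040.00 / 0.14 = 64,571.43

64571.43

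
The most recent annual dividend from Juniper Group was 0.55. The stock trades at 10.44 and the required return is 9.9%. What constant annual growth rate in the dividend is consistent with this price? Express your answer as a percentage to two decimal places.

4.40%

P = D₀(1+g)/(r−g) ⇒ P(r−g) = D₀(1+g) ⇒ g(P+D₀) = P·r − D₀
g = (P·r − D₀)/(P + D₀) = (10.44×0.099 − 0.55) / (10.44 + 0.55) = 0.044000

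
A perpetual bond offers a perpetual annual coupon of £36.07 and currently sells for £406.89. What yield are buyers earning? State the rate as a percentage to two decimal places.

8.86%

P = C/r ⇒ r = C/P = £36.07/£406.89 = 0.088648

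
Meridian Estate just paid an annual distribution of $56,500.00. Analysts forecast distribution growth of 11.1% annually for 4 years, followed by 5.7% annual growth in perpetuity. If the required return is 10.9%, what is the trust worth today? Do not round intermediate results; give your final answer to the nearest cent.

D_1 = 62771.50000
D_2 = 69739.13650
D_3 = 77480.18065
D_4 = 86080.48070
Terminal value at year 4: TV = D_4×(1+g_2)/(r−g_2) = 90987.06810/0.052 = 1749751.30969
P_0 = D_1/(1+r)^1 + D_2/(1+r)^2 + D_3/(1+r)^3 + D_4/(1+r)^4 + TV/(1+r)^4
    = 56601.89360 + 56703.97095 + 56806.23240 + 56908.67826 + 1156778.32547 = 1383799.10068

$1383799.10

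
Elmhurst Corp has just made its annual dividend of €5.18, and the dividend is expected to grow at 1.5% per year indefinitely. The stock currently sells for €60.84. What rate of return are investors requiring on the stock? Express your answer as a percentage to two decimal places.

D₁ = €5.18 × 1.015 = €5.2577
P = D₁/(r − g) ⇒ r = D₁/P + g = €5.2577/€60.84 + 0.015 = 0.086418 + 0.015 = 0.101418

10.14%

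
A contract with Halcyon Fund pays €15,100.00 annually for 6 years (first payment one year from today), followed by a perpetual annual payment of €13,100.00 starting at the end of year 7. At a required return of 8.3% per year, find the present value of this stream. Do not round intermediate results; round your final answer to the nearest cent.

PV of 6-year annuity: €15,100.00 × [1 − (1+0.083)^−6] / 0.083 = 69174.70844
Perpetuity value at year 6: €13,100.00 / 0.083 = 157831.32530
PV of perpetuity: 157831.32530 / (1+0.083)^6 = 97818.82990
Total PV = 69174.70844 + 97818.82990 = 166993.53834

€166993.54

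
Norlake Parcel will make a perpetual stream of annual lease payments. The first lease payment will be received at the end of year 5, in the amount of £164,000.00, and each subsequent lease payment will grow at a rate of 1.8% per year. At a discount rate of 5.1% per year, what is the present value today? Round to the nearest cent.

£4073043.46

Value at end of year 4: C₁ / (r − g) = £164,000.00 / (0.051 − 0.018) = £4,969,696.9697
Discount to today: PV = £4,969,696.9697 / (1 + 0.051)^4 = £4,969,696.9697 / 1.220143 = £4,073,043.46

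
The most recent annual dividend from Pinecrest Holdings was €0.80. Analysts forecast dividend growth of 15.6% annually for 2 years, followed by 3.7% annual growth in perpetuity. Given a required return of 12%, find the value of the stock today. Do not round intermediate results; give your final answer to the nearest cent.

D_1 = 0.92480
D_2 = 1.06907
Terminal value at year 2: TV = D_2×(1+g_2)/(r−g_2) = 1.10862/0.083 = 13.35692
P_0 = D_1/(1+r)^1 + D_2/(1+r)^2 + TV/(1+r)^2
    = 0.82571 + 0.85226 + 10.64805 = 12.32602

€12.33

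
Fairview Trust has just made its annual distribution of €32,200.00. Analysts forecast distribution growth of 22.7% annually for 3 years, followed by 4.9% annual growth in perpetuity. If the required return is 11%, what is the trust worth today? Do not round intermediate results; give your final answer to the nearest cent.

€866372.21

D_1 = 39509.40000
D_2 = 48478.03380
D_3 = 59482.54747
Terminal value at year 3: TV = D_3×(1+g_2)/(r−g_2) = 62397.19230/0.061 = 1022904.79178
P_0 = D_1/(1+r)^1 + D_2/(1+r)^2 + D_3/(1+r)^3 + TV/(1+r)^3
    = 35594.05405 + 39345.85975 + 43493.12605 + 747939.16764 = 866372.20750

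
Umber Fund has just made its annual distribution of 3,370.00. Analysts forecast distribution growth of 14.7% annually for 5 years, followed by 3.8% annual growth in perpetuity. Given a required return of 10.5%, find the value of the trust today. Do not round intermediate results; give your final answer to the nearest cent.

D_1 = 3865.39000
D_2 = 4433.60233
D_3 = 5085.34187
D_4 = 5832.88713
D_5 = 6690.32154
Terminal value at year 5: TV = D_5×(1+g_2)/(r−g_2) = 6944.55375/0.067 = 103650.05603
P_0 = D_1/(1+r)^1 + D_2/(1+r)^2 + D_3/(1+r)^3 + D_4/(1+r)^4 + D_5/(1+r)^5 + TV/(1+r)^5
    = 3498.09050 + 3631.04959 + 3769.06234 + 3912.32082 + 4061.02441 + 62915.57225 = 81787.11991

81787.12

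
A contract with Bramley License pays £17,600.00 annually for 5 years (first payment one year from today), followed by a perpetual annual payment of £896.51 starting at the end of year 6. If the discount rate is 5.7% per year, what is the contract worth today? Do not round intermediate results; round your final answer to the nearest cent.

£86667.39

PV of 5-year annuity: £17,600.00 × [1 − (1+0.057)^−5] / 0.057 = 74746.59482
Perpetuity value at year 5: £896.51 / 0.057 = 15728.24561
PV of perpetuity: 15728.24561 / (1+0.057)^5 = 11920.79847
Total PV = 74746.59482 + 11920.79847 = 86667.39329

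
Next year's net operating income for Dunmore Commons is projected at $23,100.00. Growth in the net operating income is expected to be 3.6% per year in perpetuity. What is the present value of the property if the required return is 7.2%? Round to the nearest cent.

$641666.67

Growing perpetuity: P = D₁ / (r − g) = $23,100.0000 / (0.072 − 0.036) = $641,666.67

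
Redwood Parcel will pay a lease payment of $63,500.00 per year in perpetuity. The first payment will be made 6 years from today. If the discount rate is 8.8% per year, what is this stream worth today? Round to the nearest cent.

$473310.98

Value at end of year 5: C / r = $63,500.00 / 0.088 = $721,590.9091
Discount to today: PV = $721,590.9091 / (1 + 0.088)^5 = $721,590.9091 / 1.524560 = $473,310.98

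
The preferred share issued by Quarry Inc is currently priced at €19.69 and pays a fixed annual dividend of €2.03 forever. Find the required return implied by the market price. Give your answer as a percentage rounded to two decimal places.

10.31%

P = C/r ⇒ r = C/P = €2.03/€19.69 = 0.103098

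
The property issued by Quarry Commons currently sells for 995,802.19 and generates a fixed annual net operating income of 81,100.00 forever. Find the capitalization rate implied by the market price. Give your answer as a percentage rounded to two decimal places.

8.14%

P = C/r ⇒ r = C/P = 81,100.00/995,802.19 = 0.081442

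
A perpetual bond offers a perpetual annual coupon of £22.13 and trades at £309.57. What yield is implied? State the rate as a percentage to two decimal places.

7.15%

P = C/r ⇒ r = C/P = £22.13/£309.57 = 0.071486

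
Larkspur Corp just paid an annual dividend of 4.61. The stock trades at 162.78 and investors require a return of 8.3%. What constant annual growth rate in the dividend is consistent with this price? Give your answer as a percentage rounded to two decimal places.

5.32%

P = D₀(1+g)/(r−g) ⇒ P(r−g) = D₀(1+g) ⇒ g(P+D₀) = P·r − D₀
g = (P·r − D₀)/(P + D₀) = (162.78×0.083 − 4.61) / (162.78 + 4.61) = 0.053174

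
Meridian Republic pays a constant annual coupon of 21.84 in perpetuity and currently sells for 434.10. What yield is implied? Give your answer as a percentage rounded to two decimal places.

P = C/r ⇒ r = C/P = 21.84/434.10 = 0.050311

5.03%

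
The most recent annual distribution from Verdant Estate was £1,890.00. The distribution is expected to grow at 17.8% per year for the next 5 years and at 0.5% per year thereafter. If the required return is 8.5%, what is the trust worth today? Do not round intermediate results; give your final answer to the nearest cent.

£47995.37

D_1 = 2226.42000
D_2 = 2622.72276
D_3 = 3089.56741
D_4 = 3639.51041
D_5 = 4287.34326
Terminal value at year 5: TV = D_5×(1+g_2)/(r−g_2) = 4308.77998/0.08 = 53859.74975
P_0 = D_1/(1+r)^1 + D_2/(1+r)^2 + D_3/(1+r)^3 + D_4/(1+r)^4 + D_5/(1+r)^5 + TV/(1+r)^5
    = 2052.00000 + 2227.88571 + 2418.84735 + 2626.17712 + 2851.27802 + 35819.18007 = 47995.36827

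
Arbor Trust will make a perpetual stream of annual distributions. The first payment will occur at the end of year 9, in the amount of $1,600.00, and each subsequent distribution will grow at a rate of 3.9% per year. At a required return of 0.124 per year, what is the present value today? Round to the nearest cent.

Value at end of year 8: C₁ / (r − g) = $1,600.00 / (0.124 − 0.039) = $18,823.5294
Discount to today: PV = $18,823.5294 / (1 + 0.124)^8 = $18,823.5294 / 2.547596 = $7,388.74

$7388.74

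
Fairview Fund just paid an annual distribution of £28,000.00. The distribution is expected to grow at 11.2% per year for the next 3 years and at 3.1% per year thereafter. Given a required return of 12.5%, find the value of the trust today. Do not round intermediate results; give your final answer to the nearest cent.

£378656.16

D_1 = 31136.00000
D_2 = 34623.23200
D_3 = 38501.03398
Terminal value at year 3: TV = D_3×(1+g_2)/(r−g_2) = 39694.56604/0.094 = 422282.61742
P_0 = D_1/(1+r)^1 + D_2/(1+r)^2 + D_3/(1+r)^3 + TV/(1+r)^3
    = 27676.44444 + 27356.62775 + 27040.50672 + 296582.57904 = 378656.15796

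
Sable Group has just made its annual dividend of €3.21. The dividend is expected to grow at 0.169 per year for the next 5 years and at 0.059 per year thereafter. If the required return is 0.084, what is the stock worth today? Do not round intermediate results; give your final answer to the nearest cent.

€218.57

D_1 = 3.75249
D_2 = 4.38666
D_3 = 5.12801
D_4 = 5.99464
D_5 = 7.00773
Terminal value at year 5: TV = D_5×(1+g_2)/(r−g_2) = 7.42119/0.025 = 296.84760
P_0 = D_1/(1+r)^1 + D_2/(1+r)^2 + D_3/(1+r)^3 + D_4/(1+r)^4 + D_5/(1+r)^5 + TV/(1+r)^5
    = 3.46171 + 3.73315 + 4.02588 + 4.34156 + 4.68200 + 198.32941 = 218.57371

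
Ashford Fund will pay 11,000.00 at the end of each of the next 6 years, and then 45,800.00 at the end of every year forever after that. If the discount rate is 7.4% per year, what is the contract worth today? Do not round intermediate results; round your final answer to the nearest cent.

455071.98

PV of 6-year annuity: 11,000.00 × [1 − (1+0.074)^−6] / 0.074 = 51790.69769
Perpetuity value at year 6: 45,800.00 / 0.074 = 618918.91892
PV of perpetuity: 618918.91892 / (1+0.074)^6 = 403281.28671
Total PV = 51790.69769 + 403281.28671 = 455071.98440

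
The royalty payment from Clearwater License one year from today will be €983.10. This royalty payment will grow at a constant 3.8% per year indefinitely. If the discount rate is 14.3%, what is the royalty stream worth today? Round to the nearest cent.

Growing perpetuity: P = D₁ / (r − g) = €983.1000 / (0.143 − 0.038) = €9,362.86

€9362.86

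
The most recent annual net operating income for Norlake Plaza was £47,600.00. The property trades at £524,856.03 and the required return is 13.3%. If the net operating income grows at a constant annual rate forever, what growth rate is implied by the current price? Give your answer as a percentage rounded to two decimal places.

P = D₀(1+g)/(r−g) ⇒ P(r−g) = D₀(1+g) ⇒ g(P+D₀) = P·r − D₀
g = (P·r − D₀)/(P + D₀) = (£524,856.03×0.133 − £47,600.00) / (£524,856.03 + £47,600.00) = 0.038790

3.88%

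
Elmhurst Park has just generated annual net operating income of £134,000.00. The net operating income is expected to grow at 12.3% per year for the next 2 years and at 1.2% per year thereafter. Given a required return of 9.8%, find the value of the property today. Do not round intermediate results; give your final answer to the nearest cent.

£1926682.11

D_1 = 150482.00000
D_2 = 168991.28600
Terminal value at year 2: TV = D_2×(1+g_2)/(r−g_2) = 171019.18143/0.086 = 1988595.13293
P_0 = D_1/(1+r)^1 + D_2/(1+r)^2 + TV/(1+r)^2
    = 137051.00182 + 140171.47090 + 1649459.63428 = 1926682.10700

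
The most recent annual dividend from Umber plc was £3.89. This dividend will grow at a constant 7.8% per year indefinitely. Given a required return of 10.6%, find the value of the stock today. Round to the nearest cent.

D₁ = D₀ × (1 + g) = £3.89 × 1.078 = £4.1934
Growing perpetuity: P = D₁ / (r − g) = £4.1934 / (0.106 − 0.078) = £149.77

£149.77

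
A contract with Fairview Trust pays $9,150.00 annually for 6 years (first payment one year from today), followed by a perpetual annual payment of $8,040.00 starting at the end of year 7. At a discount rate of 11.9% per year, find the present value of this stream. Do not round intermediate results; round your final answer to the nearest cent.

$72139.64

PV of 6-year annuity: $9,150.00 × [1 − (1+0.119)^−6] / 0.119 = 37726.16368
Perpetuity value at year 6: $8,040.00 / 0.119 = 67563.02521
PV of perpetuity: 67563.02521 / (1+0.119)^6 = 34413.47811
Total PV = 37726.16368 + 34413.47811 = 72139.64179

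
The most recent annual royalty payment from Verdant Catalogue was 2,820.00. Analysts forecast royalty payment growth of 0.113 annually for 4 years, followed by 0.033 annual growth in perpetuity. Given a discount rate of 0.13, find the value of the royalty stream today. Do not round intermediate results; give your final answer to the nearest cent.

D_1 = 3138.66000
D_2 = 3493.32858
D_3 = 3888.07471
D_4 = 4327.42715
Terminal value at year 4: TV = D_4×(1+g_2)/(r−g_2) = 4470.23225/0.097 = 46084.86853
P_0 = D_1/(1+r)^1 + D_2/(1+r)^2 + D_3/(1+r)^3 + D_4/(1+r)^4 + TV/(1+r)^4
    = 2777.57522 + 2735.78869 + 2694.63081 + 2654.09211 + 28264.71293 = 39126.79977

39126.80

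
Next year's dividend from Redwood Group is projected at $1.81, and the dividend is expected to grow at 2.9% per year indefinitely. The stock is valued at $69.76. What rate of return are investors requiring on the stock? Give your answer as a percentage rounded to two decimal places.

5.49%

P = D₁/(r − g) ⇒ r = D₁/P + g = $1.8100/$69.76 + 0.029 = 0.025946 + 0.029 = 0.054946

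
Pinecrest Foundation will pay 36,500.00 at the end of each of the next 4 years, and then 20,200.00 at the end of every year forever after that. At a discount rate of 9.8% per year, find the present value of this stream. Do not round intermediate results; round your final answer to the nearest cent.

258015.75

PV of 4-year annuity: 36,500.00 × [1 − (1+0.098)^−4] / 0.098 = 116202.78280
Perpetuity value at year 4: 20,200.00 / 0.098 = 206122.44898
PV of perpetuity: 206122.44898 / (1+0.098)^4 = 141812.96370
Total PV = 116202.78280 + 141812.96370 = 258015.74650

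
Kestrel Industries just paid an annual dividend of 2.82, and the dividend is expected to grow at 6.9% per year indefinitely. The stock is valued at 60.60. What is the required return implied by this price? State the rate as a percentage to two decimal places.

D₁ = 2.82 × 1.069 = 3.0146
P = D₁/(r − g) ⇒ r = D₁/P + g = 3.0146/60.60 + 0.069 = 0.049746 + 0.069 = 0.118746

11.87%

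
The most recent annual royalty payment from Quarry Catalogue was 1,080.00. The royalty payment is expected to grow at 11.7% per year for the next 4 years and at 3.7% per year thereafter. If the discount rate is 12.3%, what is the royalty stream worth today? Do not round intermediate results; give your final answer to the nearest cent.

D_1 = 1206.36000
D_2 = 1347.50412
D_3 = 1505.16210
D_4 = 1681.26607
Terminal value at year 4: TV = D_4×(1+g_2)/(r−g_2) = 1743.47291/0.086 = 20272.94084
P_0 = D_1/(1+r)^1 + D_2/(1+r)^2 + D_3/(1+r)^3 + D_4/(1+r)^4 + TV/(1+r)^4
    = 1074.22974 + 1068.49031 + 1062.78155 + 1057.10329 + 12746.69893 = 17009.30382

17009.30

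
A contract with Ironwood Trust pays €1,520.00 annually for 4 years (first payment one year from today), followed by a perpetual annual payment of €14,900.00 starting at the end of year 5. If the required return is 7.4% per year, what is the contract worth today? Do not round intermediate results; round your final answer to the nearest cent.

€156436.73

PV of 4-year annuity: €1,520.00 × [1 − (1+0.074)^−4] / 0.074 = 5102.40880
Perpetuity value at year 4: €14,900.00 / 0.074 = 201351.35135
PV of perpetuity: 201351.35135 / (1+0.074)^4 = 151334.31776
Total PV = 5102.40880 + 151334.31776 = 156436.72656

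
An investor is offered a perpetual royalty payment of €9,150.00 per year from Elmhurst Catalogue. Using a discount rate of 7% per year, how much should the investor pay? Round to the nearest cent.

Level perpetuity: PV = C / r = €9,150.00 / 0.07 = €130,714.29

€130714.29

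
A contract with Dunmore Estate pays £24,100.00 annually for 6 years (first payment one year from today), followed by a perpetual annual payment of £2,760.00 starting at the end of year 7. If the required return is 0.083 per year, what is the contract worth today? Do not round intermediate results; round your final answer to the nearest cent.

PV of 6-year annuity: £24,100.00 × [1 − (1+0.083)^−6] / 0.083 = 110404.66711
Perpetuity value at year 6: £2,760.00 / 0.083 = 33253.01205
PV of perpetuity: 33253.01205 / (1+0.083)^6 = 20609.15806
Total PV = 110404.66711 + 20609.15806 = 131013.82517

£131013.83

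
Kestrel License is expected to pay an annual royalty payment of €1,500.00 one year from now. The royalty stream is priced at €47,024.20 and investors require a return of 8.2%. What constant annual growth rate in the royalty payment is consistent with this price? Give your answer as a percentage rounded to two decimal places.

P = D₁/(r−g) ⇒ g = r − D₁/P = 0.082 − €1,500.00/€47,024.20 = 0.050102

5.01%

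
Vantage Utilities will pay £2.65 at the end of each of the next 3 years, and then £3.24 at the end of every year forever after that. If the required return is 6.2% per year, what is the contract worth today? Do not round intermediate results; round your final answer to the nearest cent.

£50.69

PV of 3-year annuity: £2.65 × [1 − (1+0.062)^−3] / 0.062 = 7.05735
Perpetuity value at year 3: £3.24 / 0.062 = 52.25806
PV of perpetuity: 52.25806 / (1+0.062)^3 = 43.62945
Total PV = 7.05735 + 43.62945 = 50.68681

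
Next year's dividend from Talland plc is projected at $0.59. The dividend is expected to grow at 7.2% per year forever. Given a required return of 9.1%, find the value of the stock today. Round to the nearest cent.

$31.05

Growing perpetuity: P = D₁ / (r − g) = $0.5900 / (0.091 − 0.072) = $31.05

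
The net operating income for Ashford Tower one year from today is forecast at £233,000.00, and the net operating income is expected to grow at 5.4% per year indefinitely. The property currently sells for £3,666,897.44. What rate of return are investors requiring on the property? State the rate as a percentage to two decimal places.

11.75%

P = D₁/(r − g) ⇒ r = D₁/P + g = £233,000.0000/£3,666,897.44 + 0.054 = 0.063541 + 0.054 = 0.117541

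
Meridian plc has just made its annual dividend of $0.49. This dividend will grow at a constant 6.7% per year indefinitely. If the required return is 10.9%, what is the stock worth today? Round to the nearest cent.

D₁ = D₀ × (1 + g) = $0.49 × 1.067 = $0.5228
Growing perpetuity: P = D₁ / (r − g) = $0.5228 / (0.109 − 0.067) = $12.45

$12.45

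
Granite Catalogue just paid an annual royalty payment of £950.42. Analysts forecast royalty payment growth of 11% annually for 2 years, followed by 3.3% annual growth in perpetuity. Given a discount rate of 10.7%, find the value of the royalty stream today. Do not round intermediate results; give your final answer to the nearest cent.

D_1 = 1054.96620
D_2 = 1171.01248
Terminal value at year 2: TV = D_2×(1+g_2)/(r−g_2) = 1209.65589/0.074 = 16346.70127
P_0 = D_1/(1+r)^1 + D_2/(1+r)^2 + TV/(1+r)^2
    = 952.99566 + 955.57831 + 13339.35665 = 15247.93062

£15247.93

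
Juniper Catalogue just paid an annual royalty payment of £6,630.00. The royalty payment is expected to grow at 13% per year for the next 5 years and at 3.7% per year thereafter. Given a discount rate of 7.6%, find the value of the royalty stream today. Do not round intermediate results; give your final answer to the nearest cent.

£263682.67

D_1 = 7491.90000
D_2 = 8465.84700
D_3 = 9566.40711
D_4 = 10810.04003
D_5 = 12215.34524
Terminal value at year 5: TV = D_5×(1+g_2)/(r−g_2) = 12667.31301/0.039 = 324802.89776
P_0 = D_1/(1+r)^1 + D_2/(1+r)^2 + D_3/(1+r)^3 + D_4/(1+r)^4 + D_5/(1+r)^5 + TV/(1+r)^5
    = 6962.73234 + 7312.16315 + 7679.13044 + 8064.51431 + 8469.23901 + 225194.89364 = 263682.67289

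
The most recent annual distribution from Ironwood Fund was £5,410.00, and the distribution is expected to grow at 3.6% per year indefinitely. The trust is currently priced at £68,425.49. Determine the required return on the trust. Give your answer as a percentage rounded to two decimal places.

D₁ = £5,410.00 × 1.036 = £5,604.7600
P = D₁/(r − g) ⇒ r = D₁/P + g = £5,604.7600/£68,425.49 + 0.036 = 0.081910 + 0.036 = 0.117910

11.79%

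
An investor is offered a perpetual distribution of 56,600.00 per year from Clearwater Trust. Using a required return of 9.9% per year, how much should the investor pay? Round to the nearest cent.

571717.17

Level perpetuity: PV = C / r = 56,600.00 / 0.099 = 571,717.17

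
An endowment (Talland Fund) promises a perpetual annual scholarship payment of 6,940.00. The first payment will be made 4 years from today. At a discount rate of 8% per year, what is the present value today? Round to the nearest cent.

68864.95

Value at end of year 3: C / r = 6,940.00 / 0.08 = 86,750.0000
Discount to today: PV = 86,750.0000 / (1 + 0.08)^3 = 86,750.0000 / 1.259712 = 68,864.95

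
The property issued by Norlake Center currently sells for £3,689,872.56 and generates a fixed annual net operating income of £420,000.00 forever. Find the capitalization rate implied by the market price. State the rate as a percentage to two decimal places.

11.38%

P = C/r ⇒ r = C/P = £420,000.00/£3,689,872.56 = 0.113825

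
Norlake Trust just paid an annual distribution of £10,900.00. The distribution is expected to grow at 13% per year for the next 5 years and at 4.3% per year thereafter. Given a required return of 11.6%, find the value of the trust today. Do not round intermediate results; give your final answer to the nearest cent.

£222337.86

D_1 = 12317.00000
D_2 = 13918.21000
D_3 = 15727.57730
D_4 = 17772.16235
D_5 = 20082.54345
Terminal value at year 5: TV = D_5×(1+g_2)/(r−g_2) = 20946.09282/0.073 = 286932.77840
P_0 = D_1/(1+r)^1 + D_2/(1+r)^2 + D_3/(1+r)^3 + D_4/(1+r)^4 + D_5/(1+r)^5 + TV/(1+r)^5
    = 11036.73835 + 11175.19206 + 11315.38264 + 11457.33188 + 11601.06185 + 165752.15772 = 222337.86451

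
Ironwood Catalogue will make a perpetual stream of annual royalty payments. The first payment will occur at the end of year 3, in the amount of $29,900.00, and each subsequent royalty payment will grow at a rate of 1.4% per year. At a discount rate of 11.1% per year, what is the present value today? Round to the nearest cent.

Value at end of year 2: C₁ / (r − g) = $29,900.00 / (0.111 − 0.014) = $308,247.4227
Discount to today: PV = $308,247.4227 / (1 + 0.111)^2 = $308,247.4227 / 1.234321 = $249,730.36

$249730.36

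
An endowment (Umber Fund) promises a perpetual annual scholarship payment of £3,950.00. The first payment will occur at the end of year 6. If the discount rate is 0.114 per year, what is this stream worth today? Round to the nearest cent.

Value at end of year 5: C / r = £3,950.00 / 0.114 = £34,649.1228
Discount to today: PV = £34,649.1228 / (1 + 0.114)^5 = £34,649.1228 / 1.715639 = £20,196.04

£20196.04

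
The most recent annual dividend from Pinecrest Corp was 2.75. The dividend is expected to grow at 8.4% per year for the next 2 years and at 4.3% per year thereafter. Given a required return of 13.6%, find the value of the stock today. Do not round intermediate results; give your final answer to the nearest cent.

D_1 = 2.98100
D_2 = 3.23140
Terminal value at year 2: TV = D_2×(1+g_2)/(r−g_2) = 3.37035/0.093 = 36.24037
P_0 = D_1/(1+r)^1 + D_2/(1+r)^2 + TV/(1+r)^2
    = 2.62412 + 2.50400 + 28.08251 = 33.21063

33.21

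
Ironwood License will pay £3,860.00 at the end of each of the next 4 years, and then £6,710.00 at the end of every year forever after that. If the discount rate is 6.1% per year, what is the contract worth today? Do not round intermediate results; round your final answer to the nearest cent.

PV of 4-year annuity: £3,860.00 × [1 − (1+0.061)^−4] / 0.061 = 13344.73715
Perpetuity value at year 4: £6,710.00 / 0.061 = 110000.00000
PV of perpetuity: 110000.00000 / (1+0.061)^4 = 86802.28336
Total PV = 13344.73715 + 86802.28336 = 100147.02050

£100147.02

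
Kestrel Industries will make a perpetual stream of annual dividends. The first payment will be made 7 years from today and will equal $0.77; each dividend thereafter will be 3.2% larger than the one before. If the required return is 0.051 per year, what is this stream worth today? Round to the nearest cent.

Value at end of year 6: C₁ / (r − g) = $0.77 / (0.051 − 0.032) = $40.5263
Discount to today: PV = $40.5263 / (1 + 0.051)^6 = $40.5263 / 1.347772 = $30.07

$30.07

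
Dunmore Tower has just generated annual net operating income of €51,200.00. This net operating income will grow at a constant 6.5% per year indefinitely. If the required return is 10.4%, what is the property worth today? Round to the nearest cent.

D₁ = D₀ × (1 + g) = €51,200.00 × 1.065 = €54,528.0000
Growing perpetuity: P = D₁ / (r − g) = €54,528.0000 / (0.104 − 0.065) = €1,398,153.85

€1398153.85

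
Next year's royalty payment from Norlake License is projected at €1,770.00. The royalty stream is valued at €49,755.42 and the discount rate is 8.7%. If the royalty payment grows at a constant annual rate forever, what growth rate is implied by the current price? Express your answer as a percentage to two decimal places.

P = D₁/(r−g) ⇒ g = r − D₁/P = 0.087 − €1,770.00/€49,755.42 = 0.051426

5.14%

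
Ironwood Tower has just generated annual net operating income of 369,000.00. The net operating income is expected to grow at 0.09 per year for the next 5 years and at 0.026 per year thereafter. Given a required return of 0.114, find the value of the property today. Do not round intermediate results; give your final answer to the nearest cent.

D_1 = 402210.00000
D_2 = 438408.90000
D_3 = 477865.70100
D_4 = 520873.61409
D_5 = 567752.23936
Terminal value at year 5: TV = D_5×(1+g_2)/(r−g_2) = 582513.79758/0.088 = 6619474.97252
P_0 = D_1/(1+r)^1 + D_2/(1+r)^2 + D_3/(1+r)^3 + D_4/(1+r)^4 + D_5/(1+r)^5 + TV/(1+r)^5
    = 361050.26930 + 353271.80748 + 345660.92474 + 338214.01074 + 330927.53295 + 3858314.19098 = 5587438.73619

5587438.74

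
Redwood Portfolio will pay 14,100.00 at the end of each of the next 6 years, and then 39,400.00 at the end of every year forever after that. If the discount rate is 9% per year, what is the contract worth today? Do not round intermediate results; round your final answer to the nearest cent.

324284.04

PV of 6-year annuity: 14,100.00 × [1 − (1+0.09)^−6] / 0.09 = 63251.45212
Perpetuity value at year 6: 39,400.00 / 0.09 = 437777.77778
PV of perpetuity: 437777.77778 / (1+0.09)^6 = 261032.58532
Total PV = 63251.45212 + 261032.58532 = 324284.03744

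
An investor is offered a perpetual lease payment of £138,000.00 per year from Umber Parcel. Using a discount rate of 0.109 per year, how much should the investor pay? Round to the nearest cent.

Level perpetuity: PV = C / r = £138,000.00 / 0.109 = £1,266,055.05

£1266055.05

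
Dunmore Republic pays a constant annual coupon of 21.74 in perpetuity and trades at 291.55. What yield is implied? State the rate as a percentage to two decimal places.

P = C/r ⇒ r = C/P = 21.74/291.55 = 0.074567

7.46%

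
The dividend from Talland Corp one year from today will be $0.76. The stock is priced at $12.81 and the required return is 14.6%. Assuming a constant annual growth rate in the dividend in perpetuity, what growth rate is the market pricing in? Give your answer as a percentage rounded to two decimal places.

8.67%

P = D₁/(r−g) ⇒ g = r − D₁/P = 0.146 − $0.76/$12.81 = 0.086671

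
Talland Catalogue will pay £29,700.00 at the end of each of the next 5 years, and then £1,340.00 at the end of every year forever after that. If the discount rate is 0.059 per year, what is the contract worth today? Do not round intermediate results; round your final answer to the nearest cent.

PV of 5-year annuity: £29,700.00 × [1 − (1+0.059)^−5] / 0.059 = 125448.28287
Perpetuity value at year 5: £1,340.00 / 0.059 = 22711.86441
PV of perpetuity: 22711.86441 / (1+0.059)^5 = 17051.90821
Total PV = 125448.28287 + 17051.90821 = 142500.19108

£142500.19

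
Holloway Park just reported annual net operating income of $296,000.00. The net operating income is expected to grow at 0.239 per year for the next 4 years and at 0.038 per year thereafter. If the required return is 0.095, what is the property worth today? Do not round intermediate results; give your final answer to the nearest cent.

D_1 = 366744.00000
D_2 = 454395.81600
D_3 = 562996.41602
D_4 = 697552.55945
Terminal value at year 4: TV = D_4×(1+g_2)/(r−g_2) = 724059.55671/0.057 = 12702799.24058
P_0 = D_1/(1+r)^1 + D_2/(1+r)^2 + D_3/(1+r)^3 + D_4/(1+r)^4 + TV/(1+r)^4
    = 334926.02740 + 378971.09401 + 428808.38857 + 485199.62871 + 8835740.60703 = 10463645.74572

$10463645.75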